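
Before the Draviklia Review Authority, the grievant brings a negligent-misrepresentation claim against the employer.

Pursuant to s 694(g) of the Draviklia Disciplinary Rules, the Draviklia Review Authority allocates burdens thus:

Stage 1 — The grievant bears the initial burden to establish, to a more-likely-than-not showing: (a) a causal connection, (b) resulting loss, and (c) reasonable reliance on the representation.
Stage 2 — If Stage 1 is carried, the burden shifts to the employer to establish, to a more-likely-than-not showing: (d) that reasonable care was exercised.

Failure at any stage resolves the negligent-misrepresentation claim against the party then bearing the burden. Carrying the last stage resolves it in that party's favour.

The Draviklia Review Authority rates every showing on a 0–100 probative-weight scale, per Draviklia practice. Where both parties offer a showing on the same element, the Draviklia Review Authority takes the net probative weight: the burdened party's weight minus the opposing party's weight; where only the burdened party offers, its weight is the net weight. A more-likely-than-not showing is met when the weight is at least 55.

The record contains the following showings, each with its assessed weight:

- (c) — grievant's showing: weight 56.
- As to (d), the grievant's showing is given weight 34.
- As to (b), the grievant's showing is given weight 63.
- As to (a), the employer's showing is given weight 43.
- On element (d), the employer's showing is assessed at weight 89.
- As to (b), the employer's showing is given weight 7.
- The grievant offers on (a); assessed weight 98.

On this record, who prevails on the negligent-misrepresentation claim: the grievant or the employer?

employer

Stage 1 — burden on grievant; standard: a more-likely-than-not showing (weight is at least 55).
    (a): 98 − 43 = 55 ≥ 55 [met]
    (b): 63 − 7 = 56 ≥ 55 [met]
    (c): 56 ≥ 55 [met]
  The grievant carries Stage 1; the employer now bears the burden.
Stage 2 — burden on employer; standard: a more-likely-than-not showing (weight is at least 55).
    (d): 89 − 34 = 55 ≥ 55 [met]
  The employer carries the last stage.
Every stage carried; the employer prevails.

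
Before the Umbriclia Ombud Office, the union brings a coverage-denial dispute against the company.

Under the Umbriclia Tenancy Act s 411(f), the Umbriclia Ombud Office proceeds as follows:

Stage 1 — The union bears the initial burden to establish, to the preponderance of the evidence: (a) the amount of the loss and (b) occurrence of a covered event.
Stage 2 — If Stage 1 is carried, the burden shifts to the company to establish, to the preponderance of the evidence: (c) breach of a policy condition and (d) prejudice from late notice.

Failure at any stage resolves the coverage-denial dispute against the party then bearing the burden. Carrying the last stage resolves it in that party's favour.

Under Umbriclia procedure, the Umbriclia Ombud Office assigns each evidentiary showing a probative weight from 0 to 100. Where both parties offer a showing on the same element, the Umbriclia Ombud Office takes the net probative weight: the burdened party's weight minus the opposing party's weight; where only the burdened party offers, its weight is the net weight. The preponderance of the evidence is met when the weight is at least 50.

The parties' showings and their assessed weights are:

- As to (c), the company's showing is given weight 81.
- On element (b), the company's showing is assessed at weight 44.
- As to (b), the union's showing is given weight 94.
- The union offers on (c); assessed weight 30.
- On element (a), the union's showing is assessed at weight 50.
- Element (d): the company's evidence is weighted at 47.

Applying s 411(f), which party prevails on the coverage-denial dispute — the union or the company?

At Stage 1 the union must meet the preponderance of the evidence (weight is at least 50): on (a) the weight is 50, which does reach 50, so (a) meets the standard; on (b) the weight is 94 less the opposing 44 gives net 50, which does reach 50, so (b) meets the standard.
  The union carries Stage 1; the company now bears the burden.
At Stage 2 the company must meet the preponderance of the evidence (weight is at least 50): on (c) the weight is 81 less the opposing 30 gives net 51, ≥ 50, so (c) meets the standard; on (d) the weight is 47, < 50, so (d) does not meet the standard.
  The company does not carry Stage 2.
So the union prevails.

union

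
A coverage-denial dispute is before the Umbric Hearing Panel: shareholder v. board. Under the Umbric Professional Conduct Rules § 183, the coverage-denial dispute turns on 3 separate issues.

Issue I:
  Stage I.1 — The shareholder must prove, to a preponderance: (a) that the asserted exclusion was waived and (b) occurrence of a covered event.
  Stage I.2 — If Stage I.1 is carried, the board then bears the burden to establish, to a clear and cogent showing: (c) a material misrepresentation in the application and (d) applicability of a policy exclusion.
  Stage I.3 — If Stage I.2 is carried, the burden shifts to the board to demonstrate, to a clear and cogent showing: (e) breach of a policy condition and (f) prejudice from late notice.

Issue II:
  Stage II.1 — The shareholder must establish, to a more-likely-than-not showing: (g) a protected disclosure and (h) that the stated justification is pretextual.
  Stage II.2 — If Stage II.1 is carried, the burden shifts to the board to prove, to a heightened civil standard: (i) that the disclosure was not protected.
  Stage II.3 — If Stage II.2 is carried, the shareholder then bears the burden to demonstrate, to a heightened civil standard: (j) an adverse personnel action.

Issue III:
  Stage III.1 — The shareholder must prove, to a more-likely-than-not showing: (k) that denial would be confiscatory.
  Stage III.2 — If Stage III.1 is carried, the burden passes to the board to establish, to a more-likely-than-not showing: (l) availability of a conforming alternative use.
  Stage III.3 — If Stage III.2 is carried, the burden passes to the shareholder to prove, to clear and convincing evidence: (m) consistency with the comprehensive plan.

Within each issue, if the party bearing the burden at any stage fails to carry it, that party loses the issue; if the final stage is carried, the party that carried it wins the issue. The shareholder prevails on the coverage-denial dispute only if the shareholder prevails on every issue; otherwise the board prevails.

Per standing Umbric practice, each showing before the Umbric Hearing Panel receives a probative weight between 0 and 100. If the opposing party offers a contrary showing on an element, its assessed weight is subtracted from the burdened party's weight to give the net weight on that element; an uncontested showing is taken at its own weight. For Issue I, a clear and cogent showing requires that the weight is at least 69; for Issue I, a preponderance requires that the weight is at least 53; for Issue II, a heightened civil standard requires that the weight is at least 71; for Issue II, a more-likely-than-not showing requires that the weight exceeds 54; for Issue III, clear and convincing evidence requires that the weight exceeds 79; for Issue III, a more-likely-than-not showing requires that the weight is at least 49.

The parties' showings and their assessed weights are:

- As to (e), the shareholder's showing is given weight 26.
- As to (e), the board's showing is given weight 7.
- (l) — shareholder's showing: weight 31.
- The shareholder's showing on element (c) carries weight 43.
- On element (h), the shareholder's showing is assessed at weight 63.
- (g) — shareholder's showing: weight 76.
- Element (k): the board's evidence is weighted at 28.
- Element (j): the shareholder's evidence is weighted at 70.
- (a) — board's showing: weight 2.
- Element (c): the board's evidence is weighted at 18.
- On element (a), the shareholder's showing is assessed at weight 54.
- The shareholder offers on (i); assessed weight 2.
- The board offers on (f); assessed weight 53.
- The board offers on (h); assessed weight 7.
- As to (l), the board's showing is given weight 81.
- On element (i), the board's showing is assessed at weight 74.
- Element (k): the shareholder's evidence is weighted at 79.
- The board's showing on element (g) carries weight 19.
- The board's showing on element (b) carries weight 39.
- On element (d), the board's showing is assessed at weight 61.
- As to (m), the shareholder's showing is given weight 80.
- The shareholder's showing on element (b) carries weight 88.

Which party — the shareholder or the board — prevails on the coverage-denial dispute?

— Issue I —
Stage I.1 — burden on shareholder; standard: a preponderance (weight is at least 53).
    (a): 54 − 2 = 52 < 53 [not met]
    (b): 88 − 39 = 49 < 53 [not met]
  The shareholder does not carry Stage I.1.
The analysis ends at Stage I.1; the board prevails on this issue.
— Issue II —
Stage II.1 — burden on shareholder; standard: a more-likely-than-not showing (weight exceeds 54).
    (g): 76 − 19 = 57 > 54 [met]
    (h): 63 − 7 = 56 > 54 [met]
  All elements met. The burden passes to the board.
Stage II.2 — burden on board; standard: a heightened civil standard (weight is at least 71).
    (i): 74 − 2 = 72 ≥ 71 [met]
  The board carries Stage II.2; the shareholder now bears the burden.
Stage II.3 — burden on shareholder; standard: a heightened civil standard (weight is at least 71).
    (j): 70 < 71 [not met]
  The shareholder does not carry Stage II.3.
The board prevails on this issue.
— Issue III —
At Stage III.1 the shareholder must meet a more-likely-than-not showing (weight is at least 49): on (k) the weight is 79 less the opposing 28 gives net 51, which does reach 49, so (k) meets the standard.
  The shareholder carries Stage III.1; the board now bears the burden.
At Stage III.2 the board must meet a more-likely-than-not showing (weight is at least 49): on (l) the weight is 81 less the opposing 31 gives net 50, ≥ 49, so (l) meets the standard.
  The board carries Stage III.2; the shareholder now bears the burden.
At Stage III.3 the shareholder must meet clear and convincing evidence (weight exceeds 79): on (m) the weight is 80, which does exceed 79, so (m) meets the standard.
  Stage III.3 carried; the final stage is satisfied.
All stages carried — the shareholder prevails on this issue.
Per-issue: Issue I → board; Issue II → board; Issue III → shareholder. The shareholder must prevail on every issue; overall, the board prevails.

board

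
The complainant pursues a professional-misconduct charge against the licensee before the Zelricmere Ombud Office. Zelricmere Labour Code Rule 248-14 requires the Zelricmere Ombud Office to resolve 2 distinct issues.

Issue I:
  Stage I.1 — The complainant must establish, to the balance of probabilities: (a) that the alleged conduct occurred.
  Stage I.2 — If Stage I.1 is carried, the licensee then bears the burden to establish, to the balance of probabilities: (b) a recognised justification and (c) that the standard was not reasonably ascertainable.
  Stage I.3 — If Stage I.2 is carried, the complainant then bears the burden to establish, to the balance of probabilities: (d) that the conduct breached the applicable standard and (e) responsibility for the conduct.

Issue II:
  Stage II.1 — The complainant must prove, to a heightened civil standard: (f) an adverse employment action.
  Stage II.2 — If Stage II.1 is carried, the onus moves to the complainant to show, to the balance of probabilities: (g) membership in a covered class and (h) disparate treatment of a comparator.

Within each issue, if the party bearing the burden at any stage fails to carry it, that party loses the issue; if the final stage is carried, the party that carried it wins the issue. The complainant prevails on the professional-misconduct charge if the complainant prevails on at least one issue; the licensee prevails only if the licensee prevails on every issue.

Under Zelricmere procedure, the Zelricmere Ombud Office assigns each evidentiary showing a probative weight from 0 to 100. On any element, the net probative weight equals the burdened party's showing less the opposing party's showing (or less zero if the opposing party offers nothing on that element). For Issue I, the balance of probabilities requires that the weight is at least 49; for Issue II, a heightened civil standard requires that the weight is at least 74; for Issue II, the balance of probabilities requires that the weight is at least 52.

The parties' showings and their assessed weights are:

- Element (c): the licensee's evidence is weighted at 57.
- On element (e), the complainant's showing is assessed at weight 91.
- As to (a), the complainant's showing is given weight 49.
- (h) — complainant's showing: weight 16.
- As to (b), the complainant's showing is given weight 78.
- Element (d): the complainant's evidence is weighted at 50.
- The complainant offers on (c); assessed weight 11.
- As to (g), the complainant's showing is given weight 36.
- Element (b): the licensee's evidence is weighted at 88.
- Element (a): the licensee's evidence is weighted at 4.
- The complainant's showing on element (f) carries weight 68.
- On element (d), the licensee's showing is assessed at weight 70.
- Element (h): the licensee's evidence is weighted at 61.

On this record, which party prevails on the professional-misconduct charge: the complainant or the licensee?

— Issue I —
Stage I.1 — burden on complainant; standard: the balance of probabilities (weight is at least 49).
    (a): 49 − 4 = 45 < 49 [not met]
  The complainant does not carry Stage I.1.
So the licensee prevails on this issue.
— Issue II —
At Stage II.1 the complainant must meet a heightened civil standard (weight is at least 74): on (f) the weight is 68, which does not reach 74, so (f) does not meet the standard.
  Stage II.1 not carried; the complainant fails its burden.
The analysis ends at Stage II.1; the licensee prevails on this issue.
Per-issue: Issue I → licensee; Issue II → licensee. The complainant must prevail on at least one issue; overall, the licensee prevails.

licensee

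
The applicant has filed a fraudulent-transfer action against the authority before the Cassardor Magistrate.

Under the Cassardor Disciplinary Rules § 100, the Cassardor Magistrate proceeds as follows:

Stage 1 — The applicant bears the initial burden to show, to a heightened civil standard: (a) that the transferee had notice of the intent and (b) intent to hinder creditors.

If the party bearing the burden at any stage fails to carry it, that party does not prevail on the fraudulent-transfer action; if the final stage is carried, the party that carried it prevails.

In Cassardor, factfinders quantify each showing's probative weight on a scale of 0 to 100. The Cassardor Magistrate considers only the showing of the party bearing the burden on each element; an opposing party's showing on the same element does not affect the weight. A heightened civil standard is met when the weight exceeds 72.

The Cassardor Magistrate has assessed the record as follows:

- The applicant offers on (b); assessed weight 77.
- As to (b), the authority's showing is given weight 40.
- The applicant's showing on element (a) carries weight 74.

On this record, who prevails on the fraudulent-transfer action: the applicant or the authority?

At Stage 1 the applicant must meet a heightened civil standard (weight exceeds 72): on (a) the weight is 74, which does exceed 72, so (a) meets the standard; on (b) the weight is 77 (the authority's 40 is given no effect), which does exceed 72, so (b) meets the standard.
  All elements met at the final stage.
All stages carried — the applicant prevails.

applicant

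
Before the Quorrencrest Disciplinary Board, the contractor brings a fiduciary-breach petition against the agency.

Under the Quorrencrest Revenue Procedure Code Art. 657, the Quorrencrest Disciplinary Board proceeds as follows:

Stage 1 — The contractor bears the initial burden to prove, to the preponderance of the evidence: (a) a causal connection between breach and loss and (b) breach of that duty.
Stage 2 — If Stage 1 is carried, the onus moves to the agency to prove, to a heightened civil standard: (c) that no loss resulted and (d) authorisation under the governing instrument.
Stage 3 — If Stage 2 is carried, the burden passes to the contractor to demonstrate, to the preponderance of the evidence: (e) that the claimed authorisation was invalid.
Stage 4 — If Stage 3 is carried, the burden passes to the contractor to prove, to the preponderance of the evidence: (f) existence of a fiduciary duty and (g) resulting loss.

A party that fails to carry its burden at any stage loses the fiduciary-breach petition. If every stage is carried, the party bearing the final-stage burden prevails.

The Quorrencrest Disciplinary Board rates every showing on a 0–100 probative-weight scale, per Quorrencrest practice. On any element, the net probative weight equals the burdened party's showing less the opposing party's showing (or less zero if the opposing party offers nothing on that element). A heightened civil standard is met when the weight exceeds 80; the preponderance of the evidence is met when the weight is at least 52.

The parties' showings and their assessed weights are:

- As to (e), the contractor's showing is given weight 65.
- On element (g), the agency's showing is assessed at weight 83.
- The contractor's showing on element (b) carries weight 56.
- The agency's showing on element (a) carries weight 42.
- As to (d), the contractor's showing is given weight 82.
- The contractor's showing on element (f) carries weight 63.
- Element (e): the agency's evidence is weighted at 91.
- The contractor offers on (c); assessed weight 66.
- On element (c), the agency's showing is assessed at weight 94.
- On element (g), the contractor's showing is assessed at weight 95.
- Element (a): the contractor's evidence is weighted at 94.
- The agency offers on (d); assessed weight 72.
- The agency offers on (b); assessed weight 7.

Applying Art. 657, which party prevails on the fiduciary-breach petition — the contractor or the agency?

agency

Stage 1 (contractor, the preponderance of the evidence, weight is at least 52): (a) net 94−42=52 ≥ 52 — meets; (b) net 56−7=49 < 52 — fails.
  Stage 1 not carried; the contractor fails its burden.
The analysis ends at Stage 1; the agency prevails.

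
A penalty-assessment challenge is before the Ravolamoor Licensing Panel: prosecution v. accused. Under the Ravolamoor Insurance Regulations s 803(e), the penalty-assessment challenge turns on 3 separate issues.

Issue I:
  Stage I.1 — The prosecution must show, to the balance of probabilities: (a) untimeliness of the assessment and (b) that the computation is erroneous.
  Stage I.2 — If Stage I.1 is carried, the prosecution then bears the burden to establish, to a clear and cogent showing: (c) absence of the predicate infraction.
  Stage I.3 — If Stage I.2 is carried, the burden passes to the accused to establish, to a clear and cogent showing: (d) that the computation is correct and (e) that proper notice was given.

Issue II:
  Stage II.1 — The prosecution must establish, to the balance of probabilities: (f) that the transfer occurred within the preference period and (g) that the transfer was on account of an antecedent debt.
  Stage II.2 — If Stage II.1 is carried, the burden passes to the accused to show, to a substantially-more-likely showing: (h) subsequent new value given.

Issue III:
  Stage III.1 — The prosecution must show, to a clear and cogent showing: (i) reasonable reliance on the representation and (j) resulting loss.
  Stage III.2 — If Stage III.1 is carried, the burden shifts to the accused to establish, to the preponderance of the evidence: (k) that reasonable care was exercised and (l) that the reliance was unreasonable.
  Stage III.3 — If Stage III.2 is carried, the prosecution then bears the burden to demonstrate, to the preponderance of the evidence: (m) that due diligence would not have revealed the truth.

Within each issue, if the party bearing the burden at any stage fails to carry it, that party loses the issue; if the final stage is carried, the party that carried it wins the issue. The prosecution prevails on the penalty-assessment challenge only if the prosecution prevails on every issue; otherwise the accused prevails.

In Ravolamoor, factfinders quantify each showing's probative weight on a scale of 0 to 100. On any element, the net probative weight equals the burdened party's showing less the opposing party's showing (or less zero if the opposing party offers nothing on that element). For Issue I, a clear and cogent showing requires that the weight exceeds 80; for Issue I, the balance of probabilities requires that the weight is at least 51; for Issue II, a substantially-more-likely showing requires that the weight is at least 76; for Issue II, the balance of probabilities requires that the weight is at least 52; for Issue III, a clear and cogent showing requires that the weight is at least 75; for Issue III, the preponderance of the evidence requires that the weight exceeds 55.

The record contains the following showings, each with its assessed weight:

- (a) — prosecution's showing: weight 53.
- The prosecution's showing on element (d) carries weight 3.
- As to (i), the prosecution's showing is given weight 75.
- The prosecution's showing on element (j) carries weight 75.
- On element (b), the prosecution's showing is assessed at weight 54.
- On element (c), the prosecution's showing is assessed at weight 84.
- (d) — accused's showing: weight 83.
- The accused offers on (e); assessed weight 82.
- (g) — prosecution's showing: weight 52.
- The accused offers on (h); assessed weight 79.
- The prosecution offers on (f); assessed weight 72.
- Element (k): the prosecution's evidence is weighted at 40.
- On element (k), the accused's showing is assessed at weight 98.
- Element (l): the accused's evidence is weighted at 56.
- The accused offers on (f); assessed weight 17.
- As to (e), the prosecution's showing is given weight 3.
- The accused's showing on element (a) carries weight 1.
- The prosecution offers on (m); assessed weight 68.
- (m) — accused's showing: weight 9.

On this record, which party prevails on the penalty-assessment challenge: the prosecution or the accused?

accused

— Issue I —
Stage I.1 (prosecution, the balance of probabilities, weight is at least 51): (a) net 53−1=52 ≥ 51 — meets; (b) 54 ≥ 51 — meets.
  Stage I.1 carried; the burden remains with the prosecution.
Stage I.2 (prosecution, a clear and cogent showing, weight exceeds 80): (c) 84 > 80 — meets.
  The prosecution carries Stage I.2; the accused now bears the burden.
Stage I.3 (accused, a clear and cogent showing, weight exceeds 80): (d) net 83−3=80 ≤ 80 — fails; (e) net 82−3=79 ≤ 80 — fails.
  The accused does not carry Stage I.3.
The prosecution prevails on this issue.
— Issue II —
At Stage II.1 the prosecution must meet the balance of probabilities (weight is at least 52): on (f) the weight is 72 less the opposing 17 gives net 55, ≥ 52, so (f) meets the standard; on (g) the weight is 52, which does reach 52, so (g) meets the standard.
  Stage II.1 is satisfied; the onus moves to the accused.
At Stage II.2 the accused must meet a substantially-more-likely showing (weight is at least 76): on (h) the weight is 79, ≥ 76, so (h) meets the standard.
  All elements met at the final stage.
All stages carried — the accused prevails on this issue.
— Issue III —
At Stage III.1 the prosecution must meet a clear and cogent showing (weight is at least 75): on (i) the weight is 75, which does reach 75, so (i) meets the standard; on (j) the weight is 75, ≥ 75, so (j) meets the standard.
  Stage III.1 is satisfied; the onus moves to the accused.
At Stage III.2 the accused must meet the preponderance of the evidence (weight exceeds 55): on (k) the weight is 98 less the opposing 40 gives net 58, which does exceed 55, so (k) meets the standard; on (l) the weight is 56, > 55, so (l) meets the standard.
  All elements met. The burden passes to the prosecution.
At Stage III.3 the prosecution must meet the preponderance of the evidence (weight exceeds 55): on (m) the weight is 68 less the opposing 9 gives net 59, which does exceed 55, so (m) meets the standard.
  The prosecution carries the last stage.
All stages carried — the prosecution prevails on this issue.
Per-issue: Issue I → prosecution; Issue II → accused; Issue III → prosecution. The prosecution must prevail on every issue; overall, the accused prevails.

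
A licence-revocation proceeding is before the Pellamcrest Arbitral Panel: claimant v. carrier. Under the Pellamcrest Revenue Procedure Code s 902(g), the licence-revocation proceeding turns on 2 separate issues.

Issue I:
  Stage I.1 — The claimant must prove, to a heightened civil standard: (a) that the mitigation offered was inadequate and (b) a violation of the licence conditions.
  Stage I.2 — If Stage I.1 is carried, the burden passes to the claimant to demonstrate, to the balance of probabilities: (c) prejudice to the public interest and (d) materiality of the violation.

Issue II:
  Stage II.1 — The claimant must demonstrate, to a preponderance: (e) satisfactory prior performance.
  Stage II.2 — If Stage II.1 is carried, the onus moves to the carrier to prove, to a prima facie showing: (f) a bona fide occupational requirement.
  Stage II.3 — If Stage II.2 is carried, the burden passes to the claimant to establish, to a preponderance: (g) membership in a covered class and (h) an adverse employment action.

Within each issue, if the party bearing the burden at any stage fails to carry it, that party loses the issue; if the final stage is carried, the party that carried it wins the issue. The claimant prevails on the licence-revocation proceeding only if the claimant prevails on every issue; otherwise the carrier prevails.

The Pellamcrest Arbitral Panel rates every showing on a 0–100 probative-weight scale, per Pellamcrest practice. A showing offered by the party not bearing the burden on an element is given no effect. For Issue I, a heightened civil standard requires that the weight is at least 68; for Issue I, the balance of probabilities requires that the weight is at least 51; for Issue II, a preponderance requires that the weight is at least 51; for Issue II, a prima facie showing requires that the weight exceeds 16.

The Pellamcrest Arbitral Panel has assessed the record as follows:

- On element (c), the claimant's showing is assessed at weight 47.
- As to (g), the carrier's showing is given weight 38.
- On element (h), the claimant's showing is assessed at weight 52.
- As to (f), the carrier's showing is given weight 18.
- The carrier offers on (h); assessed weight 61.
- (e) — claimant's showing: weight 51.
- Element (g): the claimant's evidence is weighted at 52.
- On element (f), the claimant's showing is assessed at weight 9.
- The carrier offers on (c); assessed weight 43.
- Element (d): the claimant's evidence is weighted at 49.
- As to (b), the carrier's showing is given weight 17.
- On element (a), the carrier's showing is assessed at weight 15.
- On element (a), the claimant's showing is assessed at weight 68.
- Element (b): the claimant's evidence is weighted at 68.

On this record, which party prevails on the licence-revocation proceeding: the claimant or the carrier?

carrier

— Issue I —
Stage I.1 — burden on claimant; standard: a heightened civil standard (weight is at least 68).
    (a): 68 (carrier's 15 disregarded) ≥ 68 [met]
    (b): 68 (carrier's 17 disregarded) ≥ 68 [met]
  Stage I.1 carried; the burden remains with the claimant.
Stage I.2 — burden on claimant; standard: the balance of probabilities (weight is at least 51).
    (c): 47 (carrier's 43 disregarded) < 51 [not met]
    (d): 49 < 51 [not met]
  Not every element is met, so the claimant fails to carry Stage I.2.
The analysis ends at Stage I.2; the carrier prevails on this issue.
— Issue II —
Stage II.1 (claimant, a preponderance, weight is at least 51): (e) 51 ≥ 51 — meets.
  The claimant carries Stage II.1; the carrier now bears the burden.
Stage II.2 (carrier, a prima facie showing, weight exceeds 16): (f) 18 (claimant's 9 disregarded) > 16 — meets.
  All elements met. The burden passes to the claimant.
Stage II.3 (claimant, a preponderance, weight is at least 51): (g) 52 (carrier's 38 disregarded) ≥ 51 — meets; (h) 52 (carrier's 61 disregarded) ≥ 51 — meets.
  All elements met at the final stage.
With every stage satisfied, the claimant prevails on this issue.
Per-issue: Issue I → carrier; Issue II → claimant. The claimant must prevail on every issue; overall, the carrier prevails.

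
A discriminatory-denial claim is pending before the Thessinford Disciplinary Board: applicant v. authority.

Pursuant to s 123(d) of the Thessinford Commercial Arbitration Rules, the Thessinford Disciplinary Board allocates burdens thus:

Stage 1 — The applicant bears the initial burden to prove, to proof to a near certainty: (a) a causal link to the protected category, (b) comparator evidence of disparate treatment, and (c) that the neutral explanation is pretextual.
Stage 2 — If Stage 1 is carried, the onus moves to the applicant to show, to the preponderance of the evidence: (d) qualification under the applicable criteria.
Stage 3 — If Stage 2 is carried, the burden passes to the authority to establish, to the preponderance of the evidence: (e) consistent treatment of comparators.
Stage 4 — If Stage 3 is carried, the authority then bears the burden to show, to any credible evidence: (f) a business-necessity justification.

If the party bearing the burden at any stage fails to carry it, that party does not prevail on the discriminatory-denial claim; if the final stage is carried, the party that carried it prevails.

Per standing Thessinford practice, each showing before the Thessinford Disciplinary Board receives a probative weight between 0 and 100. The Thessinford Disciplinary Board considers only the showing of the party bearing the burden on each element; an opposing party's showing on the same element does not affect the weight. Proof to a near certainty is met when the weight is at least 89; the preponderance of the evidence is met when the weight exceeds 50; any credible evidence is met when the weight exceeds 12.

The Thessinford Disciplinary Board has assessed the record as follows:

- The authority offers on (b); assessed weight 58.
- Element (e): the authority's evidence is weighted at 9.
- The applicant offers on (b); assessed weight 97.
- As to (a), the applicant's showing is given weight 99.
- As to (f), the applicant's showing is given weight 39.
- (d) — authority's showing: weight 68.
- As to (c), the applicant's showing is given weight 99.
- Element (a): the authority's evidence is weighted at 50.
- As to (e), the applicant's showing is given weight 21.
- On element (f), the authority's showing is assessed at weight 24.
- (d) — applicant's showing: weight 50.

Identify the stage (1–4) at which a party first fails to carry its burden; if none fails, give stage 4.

stage 2

At Stage 1 the applicant must meet proof to a near certainty (weight is at least 89): on (a) the weight is 99 (the authority's 50 is given no effect), ≥ 89, so (a) meets the standard; on (b) the weight is 97 (the authority's 58 is given no effect), ≥ 89, so (b) meets the standard; on (c) the weight is 99, ≥ 89, so (c) meets the standard.
  All elements met. The applicant retains the burden for Stage 2.
At Stage 2 the applicant must meet the preponderance of the evidence (weight exceeds 50): on (d) the weight is 50 (the authority's 68 is given no effect), which does not exceed 50, so (d) does not meet the standard.
  Not every element is met, so the applicant fails to carry Stage 2.
So the authority prevails.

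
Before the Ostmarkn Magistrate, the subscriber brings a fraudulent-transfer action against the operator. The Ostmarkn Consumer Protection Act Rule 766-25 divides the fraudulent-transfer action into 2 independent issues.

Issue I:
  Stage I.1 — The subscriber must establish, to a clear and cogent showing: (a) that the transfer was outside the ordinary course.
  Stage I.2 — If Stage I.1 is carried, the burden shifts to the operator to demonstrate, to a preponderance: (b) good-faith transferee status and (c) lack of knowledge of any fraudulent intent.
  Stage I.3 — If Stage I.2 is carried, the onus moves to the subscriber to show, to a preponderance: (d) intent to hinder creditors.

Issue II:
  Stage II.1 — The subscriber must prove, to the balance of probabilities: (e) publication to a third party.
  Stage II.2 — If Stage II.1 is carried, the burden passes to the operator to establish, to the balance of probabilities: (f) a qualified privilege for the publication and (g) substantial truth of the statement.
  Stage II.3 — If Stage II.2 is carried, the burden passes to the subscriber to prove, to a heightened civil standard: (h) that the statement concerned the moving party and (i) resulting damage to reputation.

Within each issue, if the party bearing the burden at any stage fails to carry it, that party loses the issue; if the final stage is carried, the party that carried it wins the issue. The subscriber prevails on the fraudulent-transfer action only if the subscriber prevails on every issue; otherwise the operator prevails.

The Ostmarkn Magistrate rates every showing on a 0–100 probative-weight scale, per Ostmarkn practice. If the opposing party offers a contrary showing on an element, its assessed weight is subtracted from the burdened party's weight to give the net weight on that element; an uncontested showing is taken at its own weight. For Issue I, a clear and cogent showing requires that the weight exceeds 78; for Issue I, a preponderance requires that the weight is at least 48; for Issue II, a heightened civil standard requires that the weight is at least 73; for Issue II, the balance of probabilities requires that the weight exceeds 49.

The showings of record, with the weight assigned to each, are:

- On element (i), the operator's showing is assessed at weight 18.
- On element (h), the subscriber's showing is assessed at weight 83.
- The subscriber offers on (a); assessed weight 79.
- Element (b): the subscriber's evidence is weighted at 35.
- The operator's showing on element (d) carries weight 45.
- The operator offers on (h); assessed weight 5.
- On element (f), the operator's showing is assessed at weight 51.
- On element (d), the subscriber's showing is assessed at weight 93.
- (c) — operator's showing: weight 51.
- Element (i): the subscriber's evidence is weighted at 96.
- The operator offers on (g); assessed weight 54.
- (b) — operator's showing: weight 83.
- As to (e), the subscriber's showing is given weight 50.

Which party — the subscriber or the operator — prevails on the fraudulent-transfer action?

subscriber

— Issue I —
Stage I.1 — burden on subscriber; standard: a clear and cogent showing (weight exceeds 78).
    (a): 79 > 78 [met]
  Stage I.1 carried; the burden shifts to the operator.
Stage I.2 — burden on operator; standard: a preponderance (weight is at least 48).
    (b): 83 − 35 = 48 ≥ 48 [met]
    (c): 51 ≥ 48 [met]
  Stage I.2 is satisfied; the onus moves to the subscriber.
Stage I.3 — burden on subscriber; standard: a preponderance (weight is at least 48).
    (d): 93 − 45 = 48 ≥ 48 [met]
  All elements met at the final stage.
All stages carried — the subscriber prevails on this issue.
— Issue II —
Stage II.1 (subscriber, the balance of probabilities, weight exceeds 49): (e) 50 > 49 — meets.
  Stage II.1 is satisfied; the onus moves to the operator.
Stage II.2 (operator, the balance of probabilities, weight exceeds 49): (f) 51 > 49 — meets; (g) 54 > 49 — meets.
  All elements met. The burden passes to the subscriber.
Stage II.3 (subscriber, a heightened civil standard, weight is at least 73): (h) net 83−5=78 ≥ 73 — meets; (i) net 96−18=78 ≥ 73 — meets.
  All elements met at the final stage.
All stages carried — the subscriber prevails on this issue.
Per-issue: Issue I → subscriber; Issue II → subscriber. The subscriber must prevail on every issue; overall, the subscriber prevails.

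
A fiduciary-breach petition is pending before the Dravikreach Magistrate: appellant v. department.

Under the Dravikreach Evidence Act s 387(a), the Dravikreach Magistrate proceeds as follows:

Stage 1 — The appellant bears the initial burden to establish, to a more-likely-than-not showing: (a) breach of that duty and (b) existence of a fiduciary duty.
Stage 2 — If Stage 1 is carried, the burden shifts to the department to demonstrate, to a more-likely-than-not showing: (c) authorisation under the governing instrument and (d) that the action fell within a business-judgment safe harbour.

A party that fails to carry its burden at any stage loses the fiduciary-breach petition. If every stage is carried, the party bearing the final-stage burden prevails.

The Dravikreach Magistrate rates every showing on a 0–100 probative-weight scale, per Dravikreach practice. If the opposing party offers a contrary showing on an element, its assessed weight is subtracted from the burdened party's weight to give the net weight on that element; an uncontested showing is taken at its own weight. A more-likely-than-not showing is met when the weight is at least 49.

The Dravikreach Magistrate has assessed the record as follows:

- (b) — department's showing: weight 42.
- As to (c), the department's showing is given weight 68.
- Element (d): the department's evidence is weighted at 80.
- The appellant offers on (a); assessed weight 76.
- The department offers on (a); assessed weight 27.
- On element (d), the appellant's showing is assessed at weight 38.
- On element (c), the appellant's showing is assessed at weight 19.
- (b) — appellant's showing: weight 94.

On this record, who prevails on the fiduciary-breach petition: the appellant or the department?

appellant

At Stage 1 the appellant must meet a more-likely-than-not showing (weight is at least 49): on (a) the weight is 76 less the opposing 27 gives net 49, which does reach 49, so (a) meets the standard; on (b) the weight is 94 less the opposing 42 gives net 52, ≥ 49, so (b) meets the standard.
  Stage 1 is satisfied; the onus moves to the department.
At Stage 2 the department must meet a more-likely-than-not showing (weight is at least 49): on (c) the weight is 68 less the opposing 19 gives net 49, which does reach 49, so (c) meets the standard; on (d) the weight is 80 less the opposing 38 gives net 42, < 49, so (d) does not meet the standard.
  Stage 2 not carried; the department fails its burden.
The appellant prevails.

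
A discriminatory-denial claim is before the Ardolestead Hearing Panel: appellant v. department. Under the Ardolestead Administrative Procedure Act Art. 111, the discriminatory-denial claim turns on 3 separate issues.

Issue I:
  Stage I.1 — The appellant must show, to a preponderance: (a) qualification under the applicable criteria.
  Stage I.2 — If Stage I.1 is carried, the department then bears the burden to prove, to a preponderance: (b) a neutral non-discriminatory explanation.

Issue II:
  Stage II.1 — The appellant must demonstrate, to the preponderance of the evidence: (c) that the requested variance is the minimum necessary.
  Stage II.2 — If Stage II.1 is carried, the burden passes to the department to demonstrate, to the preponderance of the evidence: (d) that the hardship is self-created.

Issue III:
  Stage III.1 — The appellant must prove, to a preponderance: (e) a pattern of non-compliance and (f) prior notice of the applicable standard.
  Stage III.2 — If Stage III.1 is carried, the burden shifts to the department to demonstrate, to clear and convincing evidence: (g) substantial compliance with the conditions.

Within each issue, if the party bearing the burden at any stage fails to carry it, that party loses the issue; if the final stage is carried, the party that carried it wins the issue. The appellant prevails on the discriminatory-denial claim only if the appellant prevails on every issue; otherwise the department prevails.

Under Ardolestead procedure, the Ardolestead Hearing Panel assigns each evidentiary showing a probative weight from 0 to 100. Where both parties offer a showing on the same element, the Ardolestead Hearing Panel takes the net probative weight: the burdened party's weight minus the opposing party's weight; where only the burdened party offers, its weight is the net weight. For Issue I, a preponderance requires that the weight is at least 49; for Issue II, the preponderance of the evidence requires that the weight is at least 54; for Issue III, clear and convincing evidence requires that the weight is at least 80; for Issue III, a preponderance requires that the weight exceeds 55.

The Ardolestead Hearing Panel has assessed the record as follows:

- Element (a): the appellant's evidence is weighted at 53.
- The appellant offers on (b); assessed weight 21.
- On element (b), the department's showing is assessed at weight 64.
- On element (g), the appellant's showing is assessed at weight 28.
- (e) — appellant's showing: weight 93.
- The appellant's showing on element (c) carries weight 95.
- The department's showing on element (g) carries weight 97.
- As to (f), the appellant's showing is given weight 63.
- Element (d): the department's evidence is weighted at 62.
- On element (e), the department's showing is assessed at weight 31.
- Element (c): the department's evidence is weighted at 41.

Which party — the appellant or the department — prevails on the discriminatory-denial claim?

department

— Issue I —
Stage I.1 (appellant, a preponderance, weight is at least 49): (a) 53 ≥ 49 — meets.
  Stage I.1 is satisfied; the onus moves to the department.
Stage I.2 (department, a preponderance, weight is at least 49): (b) net 64−21=43 < 49 — fails.
  The department does not carry Stage I.2.
The appellant prevails on this issue.
— Issue II —
At Stage II.1 the appellant must meet the preponderance of the evidence (weight is at least 54): on (c) the weight is 95 less the opposing 41 gives net 54, ≥ 54, so (c) meets the standard.
  Stage II.1 carried; the burden shifts to the department.
At Stage II.2 the department must meet the preponderance of the evidence (weight is at least 54): on (d) the weight is 62, ≥ 54, so (d) meets the standard.
  Stage II.2 carried; the final stage is satisfied.
With every stage satisfied, the department prevails on this issue.
— Issue III —
At Stage III.1 the appellant must meet a preponderance (weight exceeds 55): on (e) the weight is 93 less the opposing 31 gives net 62, which does exceed 55, so (e) meets the standard; on (f) the weight is 63, which does exceed 55, so (f) meets the standard.
  Stage III.1 is satisfied; the onus moves to the department.
At Stage III.2 the department must meet clear and convincing evidence (weight is at least 80): on (g) the weight is 97 less the opposing 28 gives net 69, which does not reach 80, so (g) does not meet the standard.
  Stage III.2 not carried; the department fails its burden.
The appellant prevails on this issue.
Per-issue: Issue I → appellant; Issue II → department; Issue III → appellant. The appellant must prevail on every issue; overall, the department prevails.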